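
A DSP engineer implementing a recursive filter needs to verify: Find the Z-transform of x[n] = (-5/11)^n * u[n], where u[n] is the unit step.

The Z-transform of a^n * u[n] is z/(z-a) for |z| > |a|.
Here a = -5/11, so X(z) = z/(z - (-5/11)) = 11z/(11z + 5)
ROC: |z| > 5/11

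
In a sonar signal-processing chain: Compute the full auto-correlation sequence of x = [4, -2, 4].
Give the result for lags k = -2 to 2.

r_xx[k] = sum_m x[m]*x[m+k], indexed from 0, for k = -2 to 2:
  r_xx[-2] = x[2]*x[0] = 16
  r_xx[-1] = x[1]*x[0] + x[2]*x[1] = -16
  r_xx[0] = x[0]*x[0] + x[1]*x[1] + x[2]*x[2] = 36
  r_xx[1] = x[0]*x[1] + x[1]*x[2] = -16
  r_xx[2] = x[0]*x[2] = 16
r_xx = [16, -16, 36, -16, 16]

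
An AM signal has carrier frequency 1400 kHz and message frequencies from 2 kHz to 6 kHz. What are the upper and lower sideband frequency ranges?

Upper sideband (USB) = fc + [fm_low, fm_high] = 1400 + [2, 6] = [1402, 1406] kHz
Lower sideband (LSB) = fc - [fm_high, fm_low] = 1400 - [6, 2] = [1394, 1398] kHz
Total occupied spectrum: 1394 kHz to 1406 kHz (plus carrier at 1400 kHz)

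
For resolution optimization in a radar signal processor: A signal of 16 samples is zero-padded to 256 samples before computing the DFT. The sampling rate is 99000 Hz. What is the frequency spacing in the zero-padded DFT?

Original DFT: N = 16, resolution = f_s/N = 99000/16 = 12375/2 Hz
Zero-padded DFT: N = 256, resolution = f_s/N = 99000/256 = 12375/32 Hz
Zero-padding interpolates the spectrum (finer frequency grid)
but does NOT improve the true spectral resolution (ability to resolve close frequencies).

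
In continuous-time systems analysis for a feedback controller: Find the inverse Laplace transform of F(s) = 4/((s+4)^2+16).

Standard pair: w/((s+a)^2+w^2) <-> e^(-at)*sin(wt)*u(t)
With a=4, w=4: f(t) = e^(-4t)*sin(4t)*u(t)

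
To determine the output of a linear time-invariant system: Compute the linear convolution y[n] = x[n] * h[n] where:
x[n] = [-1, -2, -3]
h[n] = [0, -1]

y[n] = sum_k x[k]*h[n-k]. Output length = len(x) + len(h) - 1 = 3 + 2 - 1 = 4.
y[0] = -1*0 = 0
y[1] = -2*0 + -1*-1 = 1
y[2] = -3*0 + -2*-1 = 2
y[3] = -3*-1 = 3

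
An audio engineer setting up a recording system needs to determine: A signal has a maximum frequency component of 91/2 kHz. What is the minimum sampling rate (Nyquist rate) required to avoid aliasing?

By the Nyquist-Shannon sampling theorem,
the minimum sampling rate (Nyquist rate) must be at least 2 * f_max.
Nyquist rate = 2 * 91/2 kHz = 91 kHz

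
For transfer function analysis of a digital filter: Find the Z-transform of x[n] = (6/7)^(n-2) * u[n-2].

Time-shifting property: if X(z) = Z{x[n]}, then Z{x[n-d]} = z^(-d) * X(z)
X(z) = z/(z - 6/7) for x[n] = (6/7)^n * u[n]
Z{x[n-2]} = z^(-2) * z/(z - 6/7) = z^(-1)/(z - 6/7)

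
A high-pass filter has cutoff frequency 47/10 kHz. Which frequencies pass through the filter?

A high-pass filter passes all frequencies above the cutoff frequency 47/10 kHz and attenuates lower frequencies.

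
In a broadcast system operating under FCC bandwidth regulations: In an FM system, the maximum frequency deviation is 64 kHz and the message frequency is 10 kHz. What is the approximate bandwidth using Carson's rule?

Carson's rule: BW = 2*(delta_f + f_m)
= 2*(64 + 10) kHz = 148 kHz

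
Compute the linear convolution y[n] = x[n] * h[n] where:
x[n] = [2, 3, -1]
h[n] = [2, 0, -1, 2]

y[n] = sum_k x[k]*h[n-k]. Output length = len(x) + len(h) - 1 = 3 + 4 - 1 = 6.
y[0] = 2*2 = 4
y[1] = 3*2 + 2*0 = 6
y[2] = -1*2 + 3*0 + 2*-1 = -4
y[3] = -1*0 + 3*-1 + 2*2 = 1
y[4] = -1*-1 + 3*2 = 7
y[5] = -1*2 = -2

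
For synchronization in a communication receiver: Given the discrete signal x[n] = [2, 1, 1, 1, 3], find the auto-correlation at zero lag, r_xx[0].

The auto-correlation at zero lag r_xx[0] equals the signal energy.
r_xx[0] = sum of x[n]^2 = 2^2 + 1^2 + 1^2 + 1^2 + 3^2
= 4 + 1 + 1 + 1 + 9 = 16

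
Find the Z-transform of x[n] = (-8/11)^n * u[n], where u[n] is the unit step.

The Z-transform of a^n * u[n] is z/(z-a) for |z| > |a|.
Here a = -8/11, so X(z) = z/(z - (-8/11)) = 11z/(11z + 8)
ROC: |z| > 8/11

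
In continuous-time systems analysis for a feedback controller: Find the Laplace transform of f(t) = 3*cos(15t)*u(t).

Standard pair: cos(wt)*u(t) <-> s/(s^2+w^2)
With w = 15: L{3*cos(15t)*u(t)} = 3s/(s^2+225)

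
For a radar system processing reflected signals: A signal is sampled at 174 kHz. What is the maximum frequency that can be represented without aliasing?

The maximum frequency that can be represented without aliasing
is the Nyquist frequency: f_max = f_s / 2 = 174 kHz / 2 = 87 kHz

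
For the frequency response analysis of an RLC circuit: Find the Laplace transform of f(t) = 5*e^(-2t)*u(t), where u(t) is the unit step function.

Standard Laplace transform pair:
e^(-at)*u(t) <-> 1/(s+a)
With a = 2: L{5*e^(-2t)*u(t)} = 5/(s+2), ROC: Re(s) > -2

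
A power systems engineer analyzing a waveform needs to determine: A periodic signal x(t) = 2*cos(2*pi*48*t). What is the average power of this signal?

Average power of A*cos(wt) is A^2/2.
P = 2^2 / 2 = 4/2 = 2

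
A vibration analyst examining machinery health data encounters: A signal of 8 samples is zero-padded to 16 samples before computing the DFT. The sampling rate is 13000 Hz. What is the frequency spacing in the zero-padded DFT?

Original DFT: N = 8, resolution = f_s/N = 13000/8 = 1625 Hz
Zero-padded DFT: N = 16, resolution = f_s/N = 13000/16 = 1625/2 Hz
Zero-padding interpolates the spectrum (finer frequency grid)
but does NOT improve the true spectral resolution (ability to resolve close frequencies).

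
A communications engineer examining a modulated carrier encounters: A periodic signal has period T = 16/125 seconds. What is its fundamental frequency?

The fundamental frequency is the reciprocal of the period.
f = 1/T = 1/(16/125) = 125/16 Hz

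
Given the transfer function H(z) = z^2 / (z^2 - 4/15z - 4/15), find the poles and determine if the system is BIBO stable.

Poles are roots of the denominator: z^2 - 4/15z - 4/15 = 0.
Quadratic formula: z = [-(-4/15) +/- sqrt((-4/15)^2 - 4*(-4/15))] / 2
Discriminant = 16/225 + 16/15 = 256/225; sqrt = 16/15.
z = (4/15 +/- 16/15) / 2 => z = 2/3 or z = -2/5.
|p1| = 2/5, |p2| = 2/3.
For BIBO stability, all poles must lie inside the unit circle (|p| < 1).
System is STABLE since both |p| < 1.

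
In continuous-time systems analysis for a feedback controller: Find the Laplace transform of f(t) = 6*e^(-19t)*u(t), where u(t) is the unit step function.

Standard Laplace transform pair:
e^(-at)*u(t) <-> 1/(s+a)
With a = 19: L{6*e^(-19t)*u(t)} = 6/(s+19), ROC: Re(s) > -19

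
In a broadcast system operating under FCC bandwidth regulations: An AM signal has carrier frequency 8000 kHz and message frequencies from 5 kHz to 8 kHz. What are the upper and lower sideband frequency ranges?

Upper sideband (USB) = fc + [fm_low, fm_high] = 8000 + [5, 8] = [8005, 8008] kHz
Lower sideband (LSB) = fc - [fm_high, fm_low] = 8000 - [8, 5] = [7992, 7995] kHz
Total occupied spectrum: 7992 kHz to 8008 kHz (plus carrier at 8000 kHz)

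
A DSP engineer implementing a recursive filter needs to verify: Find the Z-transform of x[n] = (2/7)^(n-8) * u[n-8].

Time-shifting property: if X(z) = Z{x[n]}, then Z{x[n-d]} = z^(-d) * X(z)
X(z) = z/(z - 2/7) for x[n] = (2/7)^n * u[n]
Z{x[n-8]} = z^(-8) * z/(z - 2/7) = z^(-7)/(z - 2/7)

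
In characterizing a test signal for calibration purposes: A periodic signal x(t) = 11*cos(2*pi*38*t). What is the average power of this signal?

Average power of A*cos(wt) is A^2/2.
P = 11^2 / 2 = 121/2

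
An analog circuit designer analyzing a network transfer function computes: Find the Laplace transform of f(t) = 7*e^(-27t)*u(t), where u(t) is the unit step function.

Standard Laplace transform pair:
e^(-at)*u(t) <-> 1/(s+a)
With a = 27: L{7*e^(-27t)*u(t)} = 7/(s+27), ROC: Re(s) > -27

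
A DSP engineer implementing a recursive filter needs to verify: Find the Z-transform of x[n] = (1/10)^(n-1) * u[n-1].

Time-shifting property: if X(z) = Z{x[n]}, then Z{x[n-d]} = z^(-d) * X(z)
X(z) = z/(z - 1/10) for x[n] = (1/10)^n * u[n]
Z{x[n-1]} = z^(-1) * z/(z - 1/10) = 1/(z - 1/10)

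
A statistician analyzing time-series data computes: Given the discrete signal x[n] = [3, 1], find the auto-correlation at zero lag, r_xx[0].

The auto-correlation at zero lag r_xx[0] equals the signal energy.
r_xx[0] = sum of x[n]^2 = 3^2 + 1^2
= 9 + 1 = 10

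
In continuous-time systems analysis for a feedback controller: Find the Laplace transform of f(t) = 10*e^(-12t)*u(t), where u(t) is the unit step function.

Standard Laplace transform pair:
e^(-at)*u(t) <-> 1/(s+a)
With a = 12: L{10*e^(-12t)*u(t)} = 10/(s+12), ROC: Re(s) > -12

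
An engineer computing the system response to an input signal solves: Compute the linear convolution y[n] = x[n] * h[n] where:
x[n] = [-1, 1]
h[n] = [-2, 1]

y[n] = sum_k x[k]*h[n-k]. Output length = len(x) + len(h) - 1 = 2 + 2 - 1 = 3.
y[0] = -1*-2 = 2
y[1] = 1*-2 + -1*1 = -3
y[2] = 1*1 = 1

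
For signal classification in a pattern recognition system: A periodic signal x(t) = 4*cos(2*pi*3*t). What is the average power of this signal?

Average power of A*cos(wt) is A^2/2.
P = 4^2 / 2 = 16/2 = 8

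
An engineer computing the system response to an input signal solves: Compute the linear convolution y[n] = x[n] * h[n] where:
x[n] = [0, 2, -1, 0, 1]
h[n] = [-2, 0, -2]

y[n] = sum_k x[k]*h[n-k]. Output length = len(x) + len(h) - 1 = 5 + 3 - 1 = 7.
y[0] = 0*-2 = 0
y[1] = 2*-2 + 0*0 = -4
y[2] = -1*-2 + 2*0 + 0*-2 = 2
y[3] = 0*-2 + -1*0 + 2*-2 = -4
y[4] = 1*-2 + 0*0 + -1*-2 = 0
y[5] = 1*0 + 0*-2 = 0
y[6] = 1*-2 = -2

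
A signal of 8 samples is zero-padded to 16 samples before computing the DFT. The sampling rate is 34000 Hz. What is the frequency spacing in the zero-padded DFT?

Original DFT: N = 8, resolution = f_s/N = 34000/8 = 4250 Hz
Zero-padded DFT: N = 16, resolution = f_s/N = 34000/16 = 2125 Hz
Zero-padding interpolates the spectrum (finer frequency grid)
but does NOT improve the true spectral resolution (ability to resolve close frequencies).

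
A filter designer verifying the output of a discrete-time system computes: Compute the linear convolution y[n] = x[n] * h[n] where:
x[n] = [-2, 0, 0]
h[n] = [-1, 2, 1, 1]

y[n] = sum_k x[k]*h[n-k]. Output length = len(x) + len(h) - 1 = 3 + 4 - 1 = 6.
y[0] = -2*-1 = 2
y[1] = 0*-1 + -2*2 = -4
y[2] = 0*-1 + 0*2 + -2*1 = -2
y[3] = 0*2 + 0*1 + -2*1 = -2
y[4] = 0*1 + 0*1 = 0
y[5] = 0*1 = 0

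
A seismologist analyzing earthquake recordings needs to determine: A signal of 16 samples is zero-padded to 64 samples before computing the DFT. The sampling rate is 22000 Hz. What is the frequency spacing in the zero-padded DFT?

Original DFT: N = 16, resolution = f_s/N = 22000/16 = 1375 Hz
Zero-padded DFT: N = 64, resolution = f_s/N = 22000/64 = 1375/4 Hz
Zero-padding interpolates the spectrum (finer frequency grid)
but does NOT improve the true spectral resolution (ability to resolve close frequencies).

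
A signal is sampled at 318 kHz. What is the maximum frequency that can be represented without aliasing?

The maximum frequency that can be represented without aliasing
is the Nyquist frequency: f_max = f_s / 2 = 318 kHz / 2 = 159 kHz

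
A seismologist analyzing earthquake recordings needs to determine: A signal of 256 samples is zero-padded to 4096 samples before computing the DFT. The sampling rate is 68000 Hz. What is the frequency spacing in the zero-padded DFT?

Original DFT: N = 256, resolution = f_s/N = 68000/256 = 2125/8 Hz
Zero-padded DFT: N = 4096, resolution = f_s/N = 68000/4096 = 2125/128 Hz
Zero-padding interpolates the spectrum (finer frequency grid)
but does NOT improve the true spectral resolution (ability to resolve close frequencies).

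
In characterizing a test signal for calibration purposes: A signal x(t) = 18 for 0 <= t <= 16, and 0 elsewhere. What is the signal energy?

Energy = integral of |x(t)|^2 dt over the signal duration
= 18^2 * 16 = 324 * 16 = 5184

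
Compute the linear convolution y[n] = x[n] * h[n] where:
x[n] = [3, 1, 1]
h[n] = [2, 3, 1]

y[n] = sum_k x[k]*h[n-k]. Output length = len(x) + len(h) - 1 = 3 + 3 - 1 = 5.
y[0] = 3*2 = 6
y[1] = 1*2 + 3*3 = 11
y[2] = 1*2 + 1*3 + 3*1 = 8
y[3] = 1*3 + 1*1 = 4
y[4] = 1*1 = 1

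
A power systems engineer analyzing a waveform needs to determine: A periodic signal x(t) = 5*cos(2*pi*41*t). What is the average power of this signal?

Average power of A*cos(wt) is A^2/2.
P = 5^2 / 2 = 25/2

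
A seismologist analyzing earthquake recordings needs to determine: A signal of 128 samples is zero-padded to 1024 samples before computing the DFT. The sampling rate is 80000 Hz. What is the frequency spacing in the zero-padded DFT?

Original DFT: N = 128, resolution = f_s/N = 80000/128 = 625 Hz
Zero-padded DFT: N = 1024, resolution = f_s/N = 80000/1024 = 625/8 Hz
Zero-padding interpolates the spectrum (finer frequency grid)
but does NOT improve the true spectral resolution (ability to resolve close frequencies).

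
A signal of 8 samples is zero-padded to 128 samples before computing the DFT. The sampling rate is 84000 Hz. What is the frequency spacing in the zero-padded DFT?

Original DFT: N = 8, resolution = f_s/N = 84000/8 = 10500 Hz
Zero-padded DFT: N = 128, resolution = f_s/N = 84000/128 = 2625/4 Hz
Zero-padding interpolates the spectrum (finer frequency grid)
but does NOT improve the true spectral resolution (ability to resolve close frequencies).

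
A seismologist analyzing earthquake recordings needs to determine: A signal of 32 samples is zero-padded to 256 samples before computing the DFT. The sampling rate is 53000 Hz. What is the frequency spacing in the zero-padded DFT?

Original DFT: N = 32, resolution = f_s/N = 53000/32 = 6625/4 Hz
Zero-padded DFT: N = 256, resolution = f_s/N = 53000/256 = 6625/32 Hz
Zero-padding interpolates the spectrum (finer frequency grid)
but does NOT improve the true spectral resolution (ability to resolve close frequencies).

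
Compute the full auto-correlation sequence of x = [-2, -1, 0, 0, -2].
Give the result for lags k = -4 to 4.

r_xx[k] = sum_m x[m]*x[m+k], indexed from 0, for k = -4 to 4:
  r_xx[-4] = x[4]*x[0] = 4
  r_xx[-3] = x[3]*x[0] + x[4]*x[1] = 2
  r_xx[-2] = x[2]*x[0] + x[3]*x[1] + x[4]*x[2] = 0
  r_xx[-1] = x[1]*x[0] + x[2]*x[1] + x[3]*x[2] + x[4]*x[3] = 2
  r_xx[0] = x[0]*x[0] + x[1]*x[1] + x[2]*x[2] + x[3]*x[3] + x[4]*x[4] = 9
  r_xx[1] = x[0]*x[1] + x[1]*x[2] + x[2]*x[3] + x[3]*x[4] = 2
  r_xx[2] = x[0]*x[2] + x[1]*x[3] + x[2]*x[4] = 0
  r_xx[3] = x[0]*x[3] + x[1]*x[4] = 2
  r_xx[4] = x[0]*x[4] = 4
r_xx = [4, 2, 0, 2, 9, 2, 0, 2, 4]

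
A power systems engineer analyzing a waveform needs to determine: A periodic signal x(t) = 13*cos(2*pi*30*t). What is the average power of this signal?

Average power of A*cos(wt) is A^2/2.
P = 13^2 / 2 = 169/2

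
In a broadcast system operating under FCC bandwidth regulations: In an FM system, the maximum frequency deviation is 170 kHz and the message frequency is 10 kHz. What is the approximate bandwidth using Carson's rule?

Carson's rule: BW = 2*(delta_f + f_m)
= 2*(170 + 10) kHz = 360 kHz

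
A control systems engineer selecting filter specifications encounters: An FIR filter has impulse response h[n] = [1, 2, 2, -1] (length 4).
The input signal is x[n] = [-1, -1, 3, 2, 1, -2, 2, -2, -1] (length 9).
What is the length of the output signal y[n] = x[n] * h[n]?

For linear convolution, the output length is:
len(y) = len(x) + len(h) - 1 = 9 + 4 - 1 = 12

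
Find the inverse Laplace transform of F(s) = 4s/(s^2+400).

Standard pair: s/(s^2+w^2) <-> cos(wt)*u(t)
With k=4, w=20: f(t) = 4*cos(20t)*u(t)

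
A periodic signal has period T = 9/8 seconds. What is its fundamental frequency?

The fundamental frequency is the reciprocal of the period.
f = 1/T = 1/(9/8) = 8/9 Hz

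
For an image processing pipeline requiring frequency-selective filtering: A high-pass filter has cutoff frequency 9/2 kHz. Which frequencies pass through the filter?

A high-pass filter passes all frequencies above the cutoff frequency 9/2 kHz and attenuates lower frequencies.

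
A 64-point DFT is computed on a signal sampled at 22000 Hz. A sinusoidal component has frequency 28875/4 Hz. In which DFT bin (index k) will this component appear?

DFT frequency resolution = f_s/N = 22000/64 = 1375/4 Hz
Bin index k = f_signal / resolution = 28875/4 / 1375/4 = 21
The signal frequency 28875/4 Hz falls in DFT bin k = 21.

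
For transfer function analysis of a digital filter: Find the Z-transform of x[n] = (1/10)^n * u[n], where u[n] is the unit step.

The Z-transform of a^n * u[n] is z/(z-a) for |z| > |a|.
Here a = 1/10, so X(z) = z/(z - (1/10)) = 10z/(10z - 1)
ROC: |z| > 1/10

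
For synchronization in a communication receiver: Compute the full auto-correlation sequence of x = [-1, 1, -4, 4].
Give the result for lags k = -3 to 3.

r_xx[k] = sum_m x[m]*x[m+k], indexed from 0, for k = -3 to 3:
  r_xx[-3] = x[3]*x[0] = -4
  r_xx[-2] = x[2]*x[0] + x[3]*x[1] = 8
  r_xx[-1] = x[1]*x[0] + x[2]*x[1] + x[3]*x[2] = -21
  r_xx[0] = x[0]*x[0] + x[1]*x[1] + x[2]*x[2] + x[3]*x[3] = 34
  r_xx[1] = x[0]*x[1] + x[1]*x[2] + x[2]*x[3] = -21
  r_xx[2] = x[0]*x[2] + x[1]*x[3] = 8
  r_xx[3] = x[0]*x[3] = -4
r_xx = [-4, 8, -21, 34, -21, 8, -4]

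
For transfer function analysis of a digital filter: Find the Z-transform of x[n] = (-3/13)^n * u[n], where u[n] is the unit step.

The Z-transform of a^n * u[n] is z/(z-a) for |z| > |a|.
Here a = -3/13, so X(z) = z/(z - (-3/13)) = 13z/(13z + 3)
ROC: |z| > 3/13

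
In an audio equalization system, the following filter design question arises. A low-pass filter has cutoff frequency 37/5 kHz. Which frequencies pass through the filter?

A low-pass filter passes all frequencies below the cutoff frequency 37/5 kHz and attenuates higher frequencies.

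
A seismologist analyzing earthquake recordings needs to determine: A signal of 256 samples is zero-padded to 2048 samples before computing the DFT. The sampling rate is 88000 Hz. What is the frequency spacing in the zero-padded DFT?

Original DFT: N = 256, resolution = f_s/N = 88000/256 = 1375/4 Hz
Zero-padded DFT: N = 2048, resolution = f_s/N = 88000/2048 = 1375/32 Hz
Zero-padding interpolates the spectrum (finer frequency grid)
but does NOT improve the true spectral resolution (ability to resolve close frequencies).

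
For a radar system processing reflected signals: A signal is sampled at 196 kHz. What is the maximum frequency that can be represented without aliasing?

The maximum frequency that can be represented without aliasing
is the Nyquist frequency: f_max = f_s / 2 = 196 kHz / 2 = 98 kHz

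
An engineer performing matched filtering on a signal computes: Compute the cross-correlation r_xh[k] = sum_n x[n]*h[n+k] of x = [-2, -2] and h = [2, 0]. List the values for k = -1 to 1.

Both sequences indexed from 0 and zero outside their support.
Lags with overlap: k = -1 to 1.
  r_xh[-1] = x[1]*h[0] = -4
  r_xh[0] = x[0]*h[0] + x[1]*h[1] = -4
  r_xh[1] = x[0]*h[1] = 0
r_xh = [-4, -4, 0] (for k = -1, ..., 1)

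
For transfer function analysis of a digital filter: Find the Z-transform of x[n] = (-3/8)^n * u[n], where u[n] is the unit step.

The Z-transform of a^n * u[n] is z/(z-a) for |z| > |a|.
Here a = -3/8, so X(z) = z/(z - (-3/8)) = 8z/(8z + 3)
ROC: |z| > 3/8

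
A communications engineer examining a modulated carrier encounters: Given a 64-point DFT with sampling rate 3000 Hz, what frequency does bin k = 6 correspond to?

The frequency of DFT bin k is: f_k = k * f_s / N
f_6 = 6 * 3000 / 64 = 1125/4 Hz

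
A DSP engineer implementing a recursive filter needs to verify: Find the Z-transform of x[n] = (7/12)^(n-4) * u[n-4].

Time-shifting property: if X(z) = Z{x[n]}, then Z{x[n-d]} = z^(-d) * X(z)
X(z) = z/(z - 7/12) for x[n] = (7/12)^n * u[n]
Z{x[n-4]} = z^(-4) * z/(z - 7/12) = z^(-3)/(z - 7/12)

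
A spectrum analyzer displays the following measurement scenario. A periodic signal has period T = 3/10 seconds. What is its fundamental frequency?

The fundamental frequency is the reciprocal of the period.
f = 1/T = 1/(3/10) = 10/3 Hz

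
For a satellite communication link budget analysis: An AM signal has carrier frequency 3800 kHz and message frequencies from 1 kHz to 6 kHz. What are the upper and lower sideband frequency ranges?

Upper sideband (USB) = fc + [fm_low, fm_high] = 3800 + [1, 6] = [3801, 3806] kHz
Lower sideband (LSB) = fc - [fm_high, fm_low] = 3800 - [6, 1] = [3794, 3799] kHz
Total occupied spectrum: 3794 kHz to 3806 kHz (plus carrier at 3800 kHz)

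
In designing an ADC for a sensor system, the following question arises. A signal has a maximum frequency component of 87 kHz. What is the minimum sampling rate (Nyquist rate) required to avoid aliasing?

By the Nyquist-Shannon sampling theorem,
the minimum sampling rate (Nyquist rate) must be at least 2 * f_max.
Nyquist rate = 2 * 87 kHz = 174 kHz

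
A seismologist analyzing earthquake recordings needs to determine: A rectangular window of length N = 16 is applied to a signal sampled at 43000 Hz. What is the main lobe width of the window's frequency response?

For a rectangular window of length N,
the main lobe width in frequency is 2*f_s/N.
= 2*43000/16 = 5375 Hz
This determines the minimum frequency separation for resolving two sinusoids.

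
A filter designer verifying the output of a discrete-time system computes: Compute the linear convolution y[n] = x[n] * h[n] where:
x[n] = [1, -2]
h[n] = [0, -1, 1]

y[n] = sum_k x[k]*h[n-k]. Output length = len(x) + len(h) - 1 = 2 + 3 - 1 = 4.
y[0] = 1*0 = 0
y[1] = -2*0 + 1*-1 = -1
y[2] = -2*-1 + 1*1 = 3
y[3] = -2*1 = -2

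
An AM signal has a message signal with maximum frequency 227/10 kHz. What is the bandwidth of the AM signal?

In AM (double-sideband), the bandwidth is twice the message frequency.
BW = 2 * f_m = 2 * 227/10 kHz = 227/5 kHz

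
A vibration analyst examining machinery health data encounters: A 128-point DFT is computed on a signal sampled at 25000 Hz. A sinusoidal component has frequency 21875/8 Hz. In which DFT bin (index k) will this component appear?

DFT frequency resolution = f_s/N = 25000/128 = 3125/16 Hz
Bin index k = f_signal / resolution = 21875/8 / 3125/16 = 14
The signal frequency 21875/8 Hz falls in DFT bin k = 14.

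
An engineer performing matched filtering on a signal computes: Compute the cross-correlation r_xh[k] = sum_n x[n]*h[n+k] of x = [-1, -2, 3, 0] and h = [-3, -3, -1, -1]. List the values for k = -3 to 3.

Both sequences indexed from 0 and zero outside their support.
Lags with overlap: k = -3 to 3.
  r_xh[-3] = x[3]*h[0] = 0
  r_xh[-2] = x[2]*h[0] + x[3]*h[1] = -9
  r_xh[-1] = x[1]*h[0] + x[2]*h[1] + x[3]*h[2] = -3
  r_xh[0] = x[0]*h[0] + x[1]*h[1] + x[2]*h[2] + x[3]*h[3] = 6
  r_xh[1] = x[0]*h[1] + x[1]*h[2] + x[2]*h[3] = 2
  r_xh[2] = x[0]*h[2] + x[1]*h[3] = 3
  r_xh[3] = x[0]*h[3] = 1
r_xh = [0, -9, -3, 6, 2, 3, 1] (for k = -3, ..., 3)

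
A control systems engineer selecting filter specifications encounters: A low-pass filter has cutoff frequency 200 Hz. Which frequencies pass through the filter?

A low-pass filter passes all frequencies below the cutoff frequency 200 Hz and attenuates higher frequencies.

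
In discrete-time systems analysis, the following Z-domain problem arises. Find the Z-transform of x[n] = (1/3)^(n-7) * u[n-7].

Time-shifting property: if X(z) = Z{x[n]}, then Z{x[n-d]} = z^(-d) * X(z)
X(z) = z/(z - 1/3) for x[n] = (1/3)^n * u[n]
Z{x[n-7]} = z^(-7) * z/(z - 1/3) = z^(-6)/(z - 1/3)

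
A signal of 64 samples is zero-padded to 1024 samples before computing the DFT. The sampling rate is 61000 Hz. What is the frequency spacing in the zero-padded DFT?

Original DFT: N = 64, resolution = f_s/N = 61000/64 = 7625/8 Hz
Zero-padded DFT: N = 1024, resolution = f_s/N = 61000/1024 = 7625/128 Hz
Zero-padding interpolates the spectrum (finer frequency grid)
but does NOT improve the true spectral resolution (ability to resolve close frequencies).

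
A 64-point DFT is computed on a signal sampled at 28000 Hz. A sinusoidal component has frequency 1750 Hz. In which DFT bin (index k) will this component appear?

DFT frequency resolution = f_s/N = 28000/64 = 875/2 Hz
Bin index k = f_signal / resolution = 1750 / 875/2 = 4
The signal frequency 1750 Hz falls in DFT bin k = 4.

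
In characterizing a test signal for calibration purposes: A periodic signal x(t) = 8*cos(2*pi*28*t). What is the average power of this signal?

Average power of A*cos(wt) is A^2/2.
P = 8^2 / 2 = 64/2 = 32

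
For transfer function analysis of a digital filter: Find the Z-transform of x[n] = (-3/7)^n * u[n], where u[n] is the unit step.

The Z-transform of a^n * u[n] is z/(z-a) for |z| > |a|.
Here a = -3/7, so X(z) = z/(z - (-3/7)) = 7z/(7z + 3)
ROC: |z| > 3/7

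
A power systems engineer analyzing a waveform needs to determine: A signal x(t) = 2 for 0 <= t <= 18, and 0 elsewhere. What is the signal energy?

Energy = integral of |x(t)|^2 dt over the signal duration
= 2^2 * 18 = 4 * 18 = 72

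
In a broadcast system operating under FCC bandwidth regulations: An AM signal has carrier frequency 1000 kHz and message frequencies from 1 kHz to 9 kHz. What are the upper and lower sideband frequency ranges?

Upper sideband (USB) = fc + [fm_low, fm_high] = 1000 + [1, 9] = [1001, 1009] kHz
Lower sideband (LSB) = fc - [fm_high, fm_low] = 1000 - [9, 1] = [991, 999] kHz
Total occupied spectrum: 991 kHz to 1009 kHz (plus carrier at 1000 kHz)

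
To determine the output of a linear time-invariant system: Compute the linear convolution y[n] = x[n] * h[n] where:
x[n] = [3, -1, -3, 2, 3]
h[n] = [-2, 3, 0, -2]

y[n] = sum_k x[k]*h[n-k]. Output length = len(x) + len(h) - 1 = 5 + 4 - 1 = 8.
y[0] = 3*-2 = -6
y[1] = -1*-2 + 3*3 = 11
y[2] = -3*-2 + -1*3 + 3*0 = 3
y[3] = 2*-2 + -3*3 + -1*0 + 3*-2 = -19
y[4] = 3*-2 + 2*3 + -3*0 + -1*-2 = 2
y[5] = 3*3 + 2*0 + -3*-2 = 15
y[6] = 3*0 + 2*-2 = -4
y[7] = 3*-2 = -6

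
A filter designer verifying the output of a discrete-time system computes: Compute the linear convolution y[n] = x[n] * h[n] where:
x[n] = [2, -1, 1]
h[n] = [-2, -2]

y[n] = sum_k x[k]*h[n-k]. Output length = len(x) + len(h) - 1 = 3 + 2 - 1 = 4.
y[0] = 2*-2 = -4
y[1] = -1*-2 + 2*-2 = -2
y[2] = 1*-2 + -1*-2 = 0
y[3] = 1*-2 = -2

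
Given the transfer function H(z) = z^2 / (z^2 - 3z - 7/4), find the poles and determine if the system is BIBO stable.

Poles are roots of the denominator: z^2 - 3z - 7/4 = 0.
Quadratic formula: z = [-(-3) +/- sqrt((-3)^2 - 4*(-7/4))] / 2
Discriminant = 9 + 7 = 16; sqrt = 4.
z = (3 +/- 4) / 2 => z = 7/2 or z = -1/2.
|p1| = 7/2, |p2| = 1/2.
For BIBO stability, all poles must lie inside the unit circle (|p| < 1).
System is UNSTABLE since at least one |p| >= 1.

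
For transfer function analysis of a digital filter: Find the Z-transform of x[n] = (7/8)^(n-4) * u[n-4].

Time-shifting property: if X(z) = Z{x[n]}, then Z{x[n-d]} = z^(-d) * X(z)
X(z) = z/(z - 7/8) for x[n] = (7/8)^n * u[n]
Z{x[n-4]} = z^(-4) * z/(z - 7/8) = z^(-3)/(z - 7/8)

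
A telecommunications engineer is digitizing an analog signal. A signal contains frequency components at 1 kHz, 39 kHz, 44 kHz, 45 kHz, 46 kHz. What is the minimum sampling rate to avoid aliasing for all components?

The highest frequency component is f_max = 46 kHz.
Nyquist rate = 2 * f_max = 2 * 46 kHz = 92 kHz.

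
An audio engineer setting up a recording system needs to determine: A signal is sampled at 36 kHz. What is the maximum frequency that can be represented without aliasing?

The maximum frequency that can be represented without aliasing
is the Nyquist frequency: f_max = f_s / 2 = 36 kHz / 2 = 18 kHz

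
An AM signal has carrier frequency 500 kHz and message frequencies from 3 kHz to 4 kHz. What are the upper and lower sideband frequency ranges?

Upper sideband (USB) = fc + [fm_low, fm_high] = 500 + [3, 4] = [503, 504] kHz
Lower sideband (LSB) = fc - [fm_high, fm_low] = 500 - [4, 3] = [496, 497] kHz
Total occupied spectrum: 496 kHz to 504 kHz (plus carrier at 500 kHz)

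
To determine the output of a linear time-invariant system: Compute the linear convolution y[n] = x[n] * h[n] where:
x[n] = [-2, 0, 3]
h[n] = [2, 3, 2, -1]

y[n] = sum_k x[k]*h[n-k]. Output length = len(x) + len(h) - 1 = 3 + 4 - 1 = 6.
y[0] = -2*2 = -4
y[1] = 0*2 + -2*3 = -6
y[2] = 3*2 + 0*3 + -2*2 = 2
y[3] = 3*3 + 0*2 + -2*-1 = 11
y[4] = 3*2 + 0*-1 = 6
y[5] = 3*-1 = -3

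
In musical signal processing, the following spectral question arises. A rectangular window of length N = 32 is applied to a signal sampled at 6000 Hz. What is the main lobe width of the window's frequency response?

For a rectangular window of length N,
the main lobe width in frequency is 2*f_s/N.
= 2*6000/32 = 375 Hz
This determines the minimum frequency separation for resolving two sinusoids.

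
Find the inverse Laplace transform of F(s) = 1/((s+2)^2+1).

Standard pair: w/((s+a)^2+w^2) <-> e^(-at)*sin(wt)*u(t)
With a=2, w=1: f(t) = e^(-2t)*sin(t)*u(t)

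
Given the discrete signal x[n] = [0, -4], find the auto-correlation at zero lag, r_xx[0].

The auto-correlation at zero lag r_xx[0] equals the signal energy.
r_xx[0] = sum of x[n]^2 = 0^2 + (-4)^2
= 0 + 16 = 16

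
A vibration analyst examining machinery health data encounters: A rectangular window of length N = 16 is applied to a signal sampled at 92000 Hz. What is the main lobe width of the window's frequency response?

For a rectangular window of length N,
the main lobe width in frequency is 2*f_s/N.
= 2*92000/16 = 11500 Hz
This determines the minimum frequency separation for resolving two sinusoids.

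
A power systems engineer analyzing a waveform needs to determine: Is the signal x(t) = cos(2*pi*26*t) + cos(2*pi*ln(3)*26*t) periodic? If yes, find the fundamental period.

f1 = 26 Hz, f2 = 26*ln(3) Hz
Ratio f2/f1 = ln(3), which is irrational.
Since the frequency ratio is irrational, no common period exists.
The signal is not periodic.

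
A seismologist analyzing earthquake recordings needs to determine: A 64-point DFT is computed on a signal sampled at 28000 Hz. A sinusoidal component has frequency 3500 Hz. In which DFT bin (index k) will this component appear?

DFT frequency resolution = f_s/N = 28000/64 = 875/2 Hz
Bin index k = f_signal / resolution = 3500 / 875/2 = 8
The signal frequency 3500 Hz falls in DFT bin k = 8.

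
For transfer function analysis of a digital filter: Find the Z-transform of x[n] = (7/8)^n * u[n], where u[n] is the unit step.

The Z-transform of a^n * u[n] is z/(z-a) for |z| > |a|.
Here a = 7/8, so X(z) = z/(z - (7/8)) = 8z/(8z - 7)
ROC: |z| > 7/8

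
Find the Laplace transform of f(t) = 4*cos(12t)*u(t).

Standard pair: cos(wt)*u(t) <-> s/(s^2+w^2)
With w = 12: L{4*cos(12t)*u(t)} = 4s/(s^2+144)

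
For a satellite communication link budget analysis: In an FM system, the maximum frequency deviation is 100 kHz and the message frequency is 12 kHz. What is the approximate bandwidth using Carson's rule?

Carson's rule: BW = 2*(delta_f + f_m)
= 2*(100 + 12) kHz = 224 kHz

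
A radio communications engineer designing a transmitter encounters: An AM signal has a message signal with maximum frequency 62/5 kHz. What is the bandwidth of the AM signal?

In AM (double-sideband), the bandwidth is twice the message frequency.
BW = 2 * f_m = 2 * 62/5 kHz = 124/5 kHz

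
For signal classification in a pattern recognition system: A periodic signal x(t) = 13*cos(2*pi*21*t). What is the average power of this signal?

Average power of A*cos(wt) is A^2/2.
P = 13^2 / 2 = 169/2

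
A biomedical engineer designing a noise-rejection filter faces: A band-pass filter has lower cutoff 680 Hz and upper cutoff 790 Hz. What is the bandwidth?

Bandwidth = f_high - f_low
= 790 Hz - 680 Hz = 110 Hz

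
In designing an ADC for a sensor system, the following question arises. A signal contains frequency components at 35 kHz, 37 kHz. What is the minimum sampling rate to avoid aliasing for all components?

The highest frequency component is f_max = 37 kHz.
Nyquist rate = 2 * f_max = 2 * 37 kHz = 74 kHz.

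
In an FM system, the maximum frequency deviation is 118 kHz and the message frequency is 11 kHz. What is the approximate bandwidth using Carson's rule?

Carson's rule: BW = 2*(delta_f + f_m)
= 2*(118 + 11) kHz = 258 kHz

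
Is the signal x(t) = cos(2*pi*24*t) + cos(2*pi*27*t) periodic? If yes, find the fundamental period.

f1 = 24 Hz, f2 = 27 Hz
Period T1 = 1/24, T2 = 1/27
Ratio T1/T2 = 27/24, which is rational.
The signal is periodic with fundamental period T = 1/GCD(24,27) = 1/3 s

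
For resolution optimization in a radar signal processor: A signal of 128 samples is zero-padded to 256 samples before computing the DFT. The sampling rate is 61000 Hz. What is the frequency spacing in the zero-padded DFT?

Original DFT: N = 128, resolution = f_s/N = 61000/128 = 7625/16 Hz
Zero-padded DFT: N = 256, resolution = f_s/N = 61000/256 = 7625/32 Hz
Zero-padding interpolates the spectrum (finer frequency grid)
but does NOT improve the true spectral resolution (ability to resolve close frequencies).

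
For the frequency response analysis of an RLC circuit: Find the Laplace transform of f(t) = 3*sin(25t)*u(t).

Standard pair: sin(wt)*u(t) <-> w/(s^2+w^2)
With w = 25: L{3*sin(25t)*u(t)} = 75/(s^2+625)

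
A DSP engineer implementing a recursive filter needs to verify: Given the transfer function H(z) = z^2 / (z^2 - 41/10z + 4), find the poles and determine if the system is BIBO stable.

Poles are roots of the denominator: z^2 - 41/10z + 4 = 0.
Quadratic formula: z = [-(-41/10) +/- sqrt((-41/10)^2 - 4*(4))] / 2
Discriminant = 1681/100 - 16 = 81/100; sqrt = 9/10.
z = (41/10 +/- 9/10) / 2 => z = 5/2 or z = 8/5.
|p1| = 8/5, |p2| = 5/2.
For BIBO stability, all poles must lie inside the unit circle (|p| < 1).
System is UNSTABLE since at least one |p| >= 1.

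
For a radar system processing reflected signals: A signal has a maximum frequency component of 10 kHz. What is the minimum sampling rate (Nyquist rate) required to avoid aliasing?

By the Nyquist-Shannon sampling theorem,
the minimum sampling rate (Nyquist rate) must be at least 2 * f_max.
Nyquist rate = 2 * 10 kHz = 20 kHz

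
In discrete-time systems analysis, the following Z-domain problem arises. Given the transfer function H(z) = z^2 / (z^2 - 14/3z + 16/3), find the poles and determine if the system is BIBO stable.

Poles are roots of the denominator: z^2 - 14/3z + 16/3 = 0.
Quadratic formula: z = [-(-14/3) +/- sqrt((-14/3)^2 - 4*(16/3))] / 2
Discriminant = 196/9 - 64/3 = 4/9; sqrt = 2/3.
z = (14/3 +/- 2/3) / 2 => z = 8/3 or z = 2.
|p1| = 8/3, |p2| = 2.
For BIBO stability, all poles must lie inside the unit circle (|p| < 1).
System is UNSTABLE since at least one |p| >= 1.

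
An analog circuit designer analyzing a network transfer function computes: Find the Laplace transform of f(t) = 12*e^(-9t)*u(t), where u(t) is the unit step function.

Standard Laplace transform pair:
e^(-at)*u(t) <-> 1/(s+a)
With a = 9: L{12*e^(-9t)*u(t)} = 12/(s+9), ROC: Re(s) > -9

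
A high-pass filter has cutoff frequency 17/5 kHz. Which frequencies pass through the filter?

A high-pass filter passes all frequencies above the cutoff frequency 17/5 kHz and attenuates lower frequencies.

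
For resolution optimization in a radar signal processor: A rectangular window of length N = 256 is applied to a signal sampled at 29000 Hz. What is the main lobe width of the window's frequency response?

For a rectangular window of length N,
the main lobe width in frequency is 2*f_s/N.
= 2*29000/256 = 3625/16 Hz
This determines the minimum frequency separation for resolving two sinusoids.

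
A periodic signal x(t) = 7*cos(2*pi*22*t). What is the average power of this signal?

Average power of A*cos(wt) is A^2/2.
P = 7^2 / 2 = 49/2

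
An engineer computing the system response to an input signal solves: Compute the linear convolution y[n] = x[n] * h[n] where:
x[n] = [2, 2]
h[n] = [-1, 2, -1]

y[n] = sum_k x[k]*h[n-k]. Output length = len(x) + len(h) - 1 = 2 + 3 - 1 = 4.
y[0] = 2*-1 = -2
y[1] = 2*-1 + 2*2 = 2
y[2] = 2*2 + 2*-1 = 2
y[3] = 2*-1 = -2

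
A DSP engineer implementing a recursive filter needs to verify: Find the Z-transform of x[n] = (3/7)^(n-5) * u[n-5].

Time-shifting property: if X(z) = Z{x[n]}, then Z{x[n-d]} = z^(-d) * X(z)
X(z) = z/(z - 3/7) for x[n] = (3/7)^n * u[n]
Z{x[n-5]} = z^(-5) * z/(z - 3/7) = z^(-4)/(z - 3/7)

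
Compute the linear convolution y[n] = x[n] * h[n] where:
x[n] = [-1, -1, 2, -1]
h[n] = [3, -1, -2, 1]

y[n] = sum_k x[k]*h[n-k]. Output length = len(x) + len(h) - 1 = 4 + 4 - 1 = 7.
y[0] = -1*3 = -3
y[1] = -1*3 + -1*-1 = -2
y[2] = 2*3 + -1*-1 + -1*-2 = 9
y[3] = -1*3 + 2*-1 + -1*-2 + -1*1 = -4
y[4] = -1*-1 + 2*-2 + -1*1 = -4
y[5] = -1*-2 + 2*1 = 4
y[6] = -1*1 = -1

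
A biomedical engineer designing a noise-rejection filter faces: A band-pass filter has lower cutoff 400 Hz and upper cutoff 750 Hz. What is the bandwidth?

Bandwidth = f_high - f_low
= 750 Hz - 400 Hz = 350 Hz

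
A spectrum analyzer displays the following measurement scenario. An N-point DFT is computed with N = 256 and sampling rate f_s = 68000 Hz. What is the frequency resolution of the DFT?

DFT frequency resolution = f_s / N
= 68000 / 256 = 2125/8 Hz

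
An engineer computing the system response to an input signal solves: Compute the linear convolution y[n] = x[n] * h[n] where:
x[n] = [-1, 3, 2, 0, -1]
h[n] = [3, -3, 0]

y[n] = sum_k x[k]*h[n-k]. Output length = len(x) + len(h) - 1 = 5 + 3 - 1 = 7.
y[0] = -1*3 = -3
y[1] = 3*3 + -1*-3 = 12
y[2] = 2*3 + 3*-3 + -1*0 = -3
y[3] = 0*3 + 2*-3 + 3*0 = -6
y[4] = -1*3 + 0*-3 + 2*0 = -3
y[5] = -1*-3 + 0*0 = 3
y[6] = -1*0 = 0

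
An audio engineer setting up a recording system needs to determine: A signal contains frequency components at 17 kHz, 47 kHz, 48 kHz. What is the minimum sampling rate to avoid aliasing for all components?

The highest frequency component is f_max = 48 kHz.
Nyquist rate = 2 * f_max = 2 * 48 kHz = 96 kHz.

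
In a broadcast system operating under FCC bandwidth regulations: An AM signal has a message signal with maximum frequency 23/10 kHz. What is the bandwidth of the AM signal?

In AM (double-sideband), the bandwidth is twice the message frequency.
BW = 2 * f_m = 2 * 23/10 kHz = 23/5 kHz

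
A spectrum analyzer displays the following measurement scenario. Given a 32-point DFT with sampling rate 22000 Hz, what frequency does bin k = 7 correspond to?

The frequency of DFT bin k is: f_k = k * f_s / N
f_7 = 7 * 22000 / 32 = 9625/2 Hz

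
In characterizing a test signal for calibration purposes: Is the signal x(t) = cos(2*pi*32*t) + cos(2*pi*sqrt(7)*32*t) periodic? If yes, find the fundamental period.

f1 = 32 Hz, f2 = 32*sqrt(7) Hz
Ratio f2/f1 = sqrt(7), which is irrational.
Since the frequency ratio is irrational, no common period exists.
The signal is not periodic.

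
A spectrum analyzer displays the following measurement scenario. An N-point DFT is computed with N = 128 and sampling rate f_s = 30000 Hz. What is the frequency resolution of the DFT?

DFT frequency resolution = f_s / N
= 30000 / 128 = 1875/8 Hz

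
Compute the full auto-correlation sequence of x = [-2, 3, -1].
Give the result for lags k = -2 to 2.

r_xx[k] = sum_m x[m]*x[m+k], indexed from 0, for k = -2 to 2:
  r_xx[-2] = x[2]*x[0] = 2
  r_xx[-1] = x[1]*x[0] + x[2]*x[1] = -9
  r_xx[0] = x[0]*x[0] + x[1]*x[1] + x[2]*x[2] = 14
  r_xx[1] = x[0]*x[1] + x[1]*x[2] = -9
  r_xx[2] = x[0]*x[2] = 2
r_xx = [2, -9, 14, -9, 2]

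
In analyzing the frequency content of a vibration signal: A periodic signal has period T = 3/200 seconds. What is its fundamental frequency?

The fundamental frequency is the reciprocal of the period.
f = 1/T = 1/(3/200) = 200/3 Hz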